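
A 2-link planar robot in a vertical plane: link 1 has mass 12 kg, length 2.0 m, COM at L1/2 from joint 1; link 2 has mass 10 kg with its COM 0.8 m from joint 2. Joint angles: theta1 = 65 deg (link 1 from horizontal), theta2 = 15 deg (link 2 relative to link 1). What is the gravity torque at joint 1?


Horizontal distance from joint 1 to link-1 COM:
  x_c1 = (L1/2)*cos(t1) = 1.0 * 0.4226 = 0.4226 m
Horizontal distance from joint 1 to link-2 COM:
  x_c2 = L1*cos(t1) + Lc2*cos(t1+t2)
       = 2.0*0.4226 + 0.8*0.1736 = 0.9842 m
tau1 = m1*g*x_c1 + m2*g*x_c2
     = 12*9.81*0.4226 + 10*9.81*0.9842
     = 49.7506 + 96.5456
     = 146.2962 Nm


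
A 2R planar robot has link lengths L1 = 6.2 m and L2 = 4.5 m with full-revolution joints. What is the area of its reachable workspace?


r_max = L1 + L2 = 10.7 m
r_min = |L1 - L2| = 1.7 m
Area = pi*(r_max^2 - r_min^2)
= pi*(114.49 - 2.89)
= pi * 111.6
= 350.6017 m^2


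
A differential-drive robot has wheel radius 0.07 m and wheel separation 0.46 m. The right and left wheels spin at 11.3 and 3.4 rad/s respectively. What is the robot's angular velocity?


vR = r*wR = 0.07*11.3 = 0.791 m/s
vL = r*wL = 0.07*3.4 = 0.238 m/s
v = (vR+vL)/2 = 0.5145 m/s
omega = (vR-vL)/L = 1.2022 rad/s
angular velocity = 1.2022 rad/s


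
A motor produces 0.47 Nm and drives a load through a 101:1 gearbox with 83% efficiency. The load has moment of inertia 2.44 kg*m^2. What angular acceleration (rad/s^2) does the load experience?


tau_out = tau_motor * N * eta
= 0.47 * 101 * 0.83 = 39.4001 Nm
alpha = tau_out / I = 39.4001 / 2.44
= 16.1476 rad/s^2


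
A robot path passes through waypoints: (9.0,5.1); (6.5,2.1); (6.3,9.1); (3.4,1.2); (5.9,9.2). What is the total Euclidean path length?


Segment lengths:
  seg1 = sqrt((-2.5)^2 + (-3.0)^2) = 3.9051
  seg2 = sqrt((-0.2)^2 + (7.0)^2) = 7.0029
  seg3 = sqrt((-2.9)^2 + (-7.9)^2) = 8.4155
  seg4 = sqrt((2.5)^2 + (8.0)^2) = 8.3815
Total = 27.705


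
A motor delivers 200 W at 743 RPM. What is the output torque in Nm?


omega = 743 * 2*pi/60 = 77.8068 rad/s
tau = P / omega = 200 / 77.8068
= 2.5705 Nm


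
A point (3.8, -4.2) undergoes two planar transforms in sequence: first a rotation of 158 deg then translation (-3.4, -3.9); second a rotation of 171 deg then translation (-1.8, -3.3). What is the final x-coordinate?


After transform 1:
x1 = cos(158)*3.8 - sin(158)*-4.2 + -3.4 = -5.35
y1 = sin(158)*3.8 + cos(158)*-4.2 + -3.9 = 1.4177
After transform 2:
x2 = cos(171)*-5.35 - sin(171)*1.4177 + -1.8
= 3.2623


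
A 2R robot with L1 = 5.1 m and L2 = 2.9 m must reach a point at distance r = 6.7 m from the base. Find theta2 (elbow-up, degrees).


cos(theta2) = (r^2 - L1^2 - L2^2) / (2*L1*L2)
cos(theta2) = (44.89 - 26.01 - 8.41) / 29.58
cos(theta2) = 0.353955
theta2 = 69.2706 degrees


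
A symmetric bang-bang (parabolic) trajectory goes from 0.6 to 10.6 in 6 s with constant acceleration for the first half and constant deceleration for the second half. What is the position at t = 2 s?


Symmetric rest-to-rest: each phase covers (pf-p0)/2 in time T/2. 0.5*a*(T/2)^2 = (pf-p0)/2 => a = 4*(pf-p0)/T^2
a = 4*(10.6-0.6)/6^2 = 1.1111
t = 2 is in the acceleration phase (t <= T/2).
p = p0 + 0.5*a*t^2 = 0.6 + 0.5*1.1111*2^2
= 2.8222


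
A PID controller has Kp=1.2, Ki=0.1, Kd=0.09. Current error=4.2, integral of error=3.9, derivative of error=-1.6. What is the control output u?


u = Kp*e + Ki*int(e) + Kd*de/dt
= 1.2*4.2 + 0.1*3.9 + 0.09*(-1.6)
= 5.04 + 0.39 + -0.144
= 5.286


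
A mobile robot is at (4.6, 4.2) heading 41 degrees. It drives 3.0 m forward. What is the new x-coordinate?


x_new = x0 + d*cos(theta)
= 4.6 + 3.0*cos(41)
= 4.6 + 2.2641
= 6.8641


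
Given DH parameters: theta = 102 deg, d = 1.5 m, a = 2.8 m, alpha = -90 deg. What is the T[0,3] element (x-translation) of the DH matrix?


T[0,3] = a * cos(theta)
= 2.8 * cos(102 deg)
= 2.8 * -0.2079
= -0.5822


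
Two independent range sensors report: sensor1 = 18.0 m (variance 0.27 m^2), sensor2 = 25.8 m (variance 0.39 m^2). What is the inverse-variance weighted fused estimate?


w1 = (1/var1) / (1/var1 + 1/var2)
   = 3.7037 / (3.7037 + 2.5641) = 0.5909
w2 = 1 - w1 = 0.4091
fused = w1*s1 + w2*s2 = 10.6364 + 10.5545
= 21.1909 m


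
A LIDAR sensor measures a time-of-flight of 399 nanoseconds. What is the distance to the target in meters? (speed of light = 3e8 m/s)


tof = 399 ns = 3.99e-07 s
dist = c * tof / 2
= 3e8 * 3.99e-07 / 2
= 59.85 m


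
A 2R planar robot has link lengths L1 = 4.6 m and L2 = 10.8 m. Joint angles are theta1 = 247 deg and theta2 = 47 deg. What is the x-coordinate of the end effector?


Convert angles to radians: theta1 = 4.311, theta2 = 0.8203
x = L1*cos(theta1) + L2*cos(theta1+theta2)
x = -1.7974 + 4.3928
x = 2.5954


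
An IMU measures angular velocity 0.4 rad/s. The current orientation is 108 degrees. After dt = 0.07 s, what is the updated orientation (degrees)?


delta_theta = w * dt = 0.4 * 0.07 = 0.028 rad
= 1.6043 deg
theta_new = 108 + 1.6043 = 109.6043 deg


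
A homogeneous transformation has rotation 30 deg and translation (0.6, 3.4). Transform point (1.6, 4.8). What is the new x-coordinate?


x' = cos(theta)*px - sin(theta)*py + tx
= 0.866*1.6 - 0.5*4.8 + 0.6
= -0.4144


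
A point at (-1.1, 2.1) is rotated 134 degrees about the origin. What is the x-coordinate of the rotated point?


x' = x*cos(theta) - y*sin(theta)
cos(134 deg) = -0.6947, sin(134 deg) = 0.7193
x' = -1.1 * -0.6947 - 2.1 * 0.7193
= 0.7641 - 1.5106
= -0.7465


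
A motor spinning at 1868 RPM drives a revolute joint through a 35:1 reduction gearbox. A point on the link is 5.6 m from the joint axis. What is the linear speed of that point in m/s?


omega_motor = 1868 * 2*pi/60 = 195.6165 rad/s
omega_joint = omega_motor / 35 = 5.589 rad/s
v = omega_joint * r = 5.589 * 5.6
= 31.2986 m/s


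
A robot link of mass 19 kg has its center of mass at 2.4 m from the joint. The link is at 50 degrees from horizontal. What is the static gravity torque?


tau = m*g*L*cos(angle)
= 19 * 9.81 * 2.4 * cos(50 deg)
= 19 * 9.81 * 2.4 * 0.6428
= 287.542 Nm


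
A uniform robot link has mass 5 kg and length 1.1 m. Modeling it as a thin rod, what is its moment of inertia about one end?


I = (1/3) * m * L^2
= (1/3) * 5 * 1.1^2
= 0.333333 * 5 * 1.21
= 2.0167 kg*m^2


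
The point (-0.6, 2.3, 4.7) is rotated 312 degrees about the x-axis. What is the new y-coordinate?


Rotation about x-axis: y' = y*cos(theta) - z*sin(theta)
= 2.3 * 0.6691 - 4.7 * -0.7431
= 5.0318


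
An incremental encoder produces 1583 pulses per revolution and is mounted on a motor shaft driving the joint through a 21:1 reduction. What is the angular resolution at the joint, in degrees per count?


counts per rev = 1583
effective counts at joint = 1583 * 21 = 33243
resolution = 360 / 33243
= 0.0108 deg/count


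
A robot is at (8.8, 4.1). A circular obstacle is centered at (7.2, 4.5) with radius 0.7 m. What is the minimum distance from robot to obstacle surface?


center_dist = sqrt((8.8-7.2)^2 + (4.1-4.5)^2)
= sqrt(2.56 + 0.16)
= 1.6492
min_dist = center_dist - radius = 1.6492 - 0.7 = 0.9492 m


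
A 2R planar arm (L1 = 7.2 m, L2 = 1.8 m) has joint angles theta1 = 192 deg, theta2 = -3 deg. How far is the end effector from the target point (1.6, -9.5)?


End effector via forward kinematics:
x = L1*cos(t1) + L2*cos(t1+t2) = -8.8205
y = L1*sin(t1) + L2*sin(t1+t2) = -1.7785
Distance to target:
d = sqrt((1.6 - -8.8205)^2 + (-9.5 - -1.7785)^2)
= sqrt(108.5869 + 59.6208)
= 12.9695 m


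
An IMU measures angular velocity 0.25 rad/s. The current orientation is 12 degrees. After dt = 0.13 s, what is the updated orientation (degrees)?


delta_theta = w * dt = 0.25 * 0.13 = 0.0325 rad
= 1.8621 deg
theta_new = 12 + 1.8621 = 13.8621 deg


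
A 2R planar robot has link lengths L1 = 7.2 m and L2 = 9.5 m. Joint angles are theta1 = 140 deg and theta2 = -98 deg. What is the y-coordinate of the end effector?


Convert angles to radians: theta1 = 2.4435, theta2 = -1.7104
y = L1*sin(theta1) + L2*sin(theta1+theta2)
y = 4.6281 + 6.3567
y = 10.9848


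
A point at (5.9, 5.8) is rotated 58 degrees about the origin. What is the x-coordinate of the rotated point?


x' = x*cos(theta) - y*sin(theta)
cos(58 deg) = 0.5299, sin(58 deg) = 0.848
x' = 5.9 * 0.5299 - 5.8 * 0.848
= 3.1265 - 4.9187
= -1.7922


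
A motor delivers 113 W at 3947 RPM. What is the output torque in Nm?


omega = 3947 * 2*pi/60 = 413.3289 rad/s
tau = P / omega = 113 / 413.3289
= 0.2734 Nm


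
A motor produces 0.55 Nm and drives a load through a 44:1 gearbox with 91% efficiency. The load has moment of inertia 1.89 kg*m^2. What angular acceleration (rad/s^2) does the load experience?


tau_out = tau_motor * N * eta
= 0.55 * 44 * 0.91 = 22.022 Nm
alpha = tau_out / I = 22.022 / 1.89
= 11.6519 rad/s^2


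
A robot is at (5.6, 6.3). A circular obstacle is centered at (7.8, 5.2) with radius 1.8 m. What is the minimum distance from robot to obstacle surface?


center_dist = sqrt((5.6-7.8)^2 + (6.3-5.2)^2)
= sqrt(4.84 + 1.21)
= 2.4597
min_dist = center_dist - radius = 2.4597 - 1.8 = 0.6597 m


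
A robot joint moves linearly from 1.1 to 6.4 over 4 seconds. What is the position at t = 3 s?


s = t/T = 3/4 = 0.75
p(t) = p0 + (pf-p0)*s
= 1.1 + (6.4 - 1.1) * 0.75
= 5.075


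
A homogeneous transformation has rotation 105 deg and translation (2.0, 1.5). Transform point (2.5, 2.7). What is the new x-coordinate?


x' = cos(theta)*px - sin(theta)*py + tx
= -0.2588*2.5 - 0.9659*2.7 + 2.0
= -1.255


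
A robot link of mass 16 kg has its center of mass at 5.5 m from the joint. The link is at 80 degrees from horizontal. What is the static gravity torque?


tau = m*g*L*cos(angle)
= 16 * 9.81 * 5.5 * cos(80 deg)
= 16 * 9.81 * 5.5 * 0.1736
= 149.907 Nm


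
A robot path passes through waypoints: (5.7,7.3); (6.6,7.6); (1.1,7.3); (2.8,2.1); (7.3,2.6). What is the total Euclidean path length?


Segment lengths:
  seg1 = sqrt((0.9)^2 + (0.3)^2) = 0.9487
  seg2 = sqrt((-5.5)^2 + (-0.3)^2) = 5.5082
  seg3 = sqrt((1.7)^2 + (-5.2)^2) = 5.4708
  seg4 = sqrt((4.5)^2 + (0.5)^2) = 4.5277
Total = 16.4554


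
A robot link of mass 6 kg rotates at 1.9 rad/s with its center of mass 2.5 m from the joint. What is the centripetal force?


F = m * omega^2 * r
= 6 * 1.9^2 * 2.5
= 6 * 3.61 * 2.5
= 54.15 N


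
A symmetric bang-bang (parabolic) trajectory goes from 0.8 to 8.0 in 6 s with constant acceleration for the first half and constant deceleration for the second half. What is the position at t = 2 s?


Symmetric rest-to-rest: each phase covers (pf-p0)/2 in time T/2. 0.5*a*(T/2)^2 = (pf-p0)/2 => a = 4*(pf-p0)/T^2
a = 4*(8.0-0.8)/6^2 = 0.8
t = 2 is in the acceleration phase (t <= T/2).
p = p0 + 0.5*a*t^2 = 0.8 + 0.5*0.8*2^2
= 2.4


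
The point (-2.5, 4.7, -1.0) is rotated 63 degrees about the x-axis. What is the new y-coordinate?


Rotation about x-axis: y' = y*cos(theta) - z*sin(theta)
= 4.7 * 0.454 - -1.0 * 0.891
= 3.0248


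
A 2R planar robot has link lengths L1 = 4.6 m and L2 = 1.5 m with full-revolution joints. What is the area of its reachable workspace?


r_max = L1 + L2 = 6.1 m
r_min = |L1 - L2| = 3.1 m
Area = pi*(r_max^2 - r_min^2)
= pi*(37.21 - 9.61)
= pi * 27.6
= 86.708 m^2


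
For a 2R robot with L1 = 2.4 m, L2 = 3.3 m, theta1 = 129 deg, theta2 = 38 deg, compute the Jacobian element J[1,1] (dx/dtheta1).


J[1,1] = -L1*sin(t1) - L2*sin(t1+t2)
= -2.4*sin(129) - 3.3*sin(167)
= -2.6075


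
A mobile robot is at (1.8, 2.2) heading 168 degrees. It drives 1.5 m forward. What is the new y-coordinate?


y_new = y0 + d*sin(theta)
= 2.2 + 1.5*sin(168)
= 2.2 + 0.3119
= 2.5119


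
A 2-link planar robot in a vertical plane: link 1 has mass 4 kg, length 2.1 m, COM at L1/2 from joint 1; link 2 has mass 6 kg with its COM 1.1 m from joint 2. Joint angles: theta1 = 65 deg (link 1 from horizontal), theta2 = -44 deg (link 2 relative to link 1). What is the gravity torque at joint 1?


Horizontal distance from joint 1 to link-1 COM:
  x_c1 = (L1/2)*cos(t1) = 1.05 * 0.4226 = 0.4437 m
Horizontal distance from joint 1 to link-2 COM:
  x_c2 = L1*cos(t1) + Lc2*cos(t1+t2)
       = 2.1*0.4226 + 1.1*0.9336 = 1.9144 m
tau1 = m1*g*x_c1 + m2*g*x_c2
     = 4*9.81*0.4437 + 6*9.81*1.9144
     = 17.4127 + 112.6838
     = 130.0965 Nm


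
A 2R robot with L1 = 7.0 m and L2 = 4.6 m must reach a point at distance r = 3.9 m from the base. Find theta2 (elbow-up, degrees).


cos(theta2) = (r^2 - L1^2 - L2^2) / (2*L1*L2)
cos(theta2) = (15.21 - 49.0 - 21.16) / 64.4
cos(theta2) = -0.853261
theta2 = 148.5681 degrees


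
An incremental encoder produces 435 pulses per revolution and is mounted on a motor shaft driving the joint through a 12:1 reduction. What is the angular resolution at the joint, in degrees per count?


counts per rev = 435
effective counts at joint = 435 * 12 = 5220
resolution = 360 / 5220
= 0.069 deg/count


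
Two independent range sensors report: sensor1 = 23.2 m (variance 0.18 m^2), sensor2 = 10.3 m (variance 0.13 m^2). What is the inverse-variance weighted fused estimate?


w1 = (1/var1) / (1/var1 + 1/var2)
   = 5.5556 / (5.5556 + 7.6923) = 0.4194
w2 = 1 - w1 = 0.5806
fused = w1*s1 + w2*s2 = 9.729 + 5.9806
= 15.7097 m


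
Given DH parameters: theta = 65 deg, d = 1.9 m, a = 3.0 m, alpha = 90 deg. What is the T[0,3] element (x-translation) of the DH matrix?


T[0,3] = a * cos(theta)
= 3.0 * cos(65 deg)
= 3.0 * 0.4226
= 1.2679


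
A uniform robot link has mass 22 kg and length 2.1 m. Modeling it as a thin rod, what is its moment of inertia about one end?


I = (1/3) * m * L^2
= (1/3) * 22 * 2.1^2
= 0.333333 * 22 * 4.41
= 32.34 kg*m^2


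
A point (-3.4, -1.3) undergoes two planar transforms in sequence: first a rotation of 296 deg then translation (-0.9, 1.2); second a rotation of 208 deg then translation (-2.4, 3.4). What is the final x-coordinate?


After transform 1:
x1 = cos(296)*-3.4 - sin(296)*-1.3 + -0.9 = -3.5589
y1 = sin(296)*-3.4 + cos(296)*-1.3 + 1.2 = 3.686
After transform 2:
x2 = cos(208)*-3.5589 - sin(208)*3.686 + -2.4
= 2.4728


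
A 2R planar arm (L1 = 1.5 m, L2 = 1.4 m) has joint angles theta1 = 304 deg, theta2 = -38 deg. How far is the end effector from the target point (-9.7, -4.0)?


End effector via forward kinematics:
x = L1*cos(t1) + L2*cos(t1+t2) = 0.7411
y = L1*sin(t1) + L2*sin(t1+t2) = -2.6401
Distance to target:
d = sqrt((-9.7 - 0.7411)^2 + (-4.0 - -2.6401)^2)
= sqrt(109.0172 + 1.8492)
= 10.5293 m


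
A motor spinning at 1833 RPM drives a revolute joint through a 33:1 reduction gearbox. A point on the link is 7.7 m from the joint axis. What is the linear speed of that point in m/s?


omega_motor = 1833 * 2*pi/60 = 191.9513 rad/s
omega_joint = omega_motor / 33 = 5.8167 rad/s
v = omega_joint * r = 5.8167 * 7.7
= 44.7886 m/s


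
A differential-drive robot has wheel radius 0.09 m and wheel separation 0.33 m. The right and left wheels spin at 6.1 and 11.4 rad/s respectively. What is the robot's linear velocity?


vR = r*wR = 0.09*6.1 = 0.549 m/s
vL = r*wL = 0.09*11.4 = 1.026 m/s
v = (vR+vL)/2 = 0.7875 m/s
omega = (vR-vL)/L = -1.4455 rad/s
linear velocity = 0.7875 m/s


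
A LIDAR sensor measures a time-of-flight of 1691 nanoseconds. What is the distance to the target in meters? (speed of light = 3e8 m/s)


tof = 1691 ns = 1.691e-06 s
dist = c * tof / 2
= 3e8 * 1.691e-06 / 2
= 253.65 m


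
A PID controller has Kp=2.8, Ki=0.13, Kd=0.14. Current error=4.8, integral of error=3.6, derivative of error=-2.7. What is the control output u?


u = Kp*e + Ki*int(e) + Kd*de/dt
= 2.8*4.8 + 0.13*3.6 + 0.14*(-2.7)
= 13.44 + 0.468 + -0.378
= 13.53


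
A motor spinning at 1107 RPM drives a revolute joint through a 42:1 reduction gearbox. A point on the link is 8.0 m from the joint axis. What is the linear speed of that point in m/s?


omega_motor = 1107 * 2*pi/60 = 115.9248 rad/s
omega_joint = omega_motor / 42 = 2.7601 rad/s
v = omega_joint * r = 2.7601 * 8.0
= 22.0809 m/s


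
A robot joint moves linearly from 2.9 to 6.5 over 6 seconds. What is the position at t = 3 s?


s = t/T = 3/6 = 0.5
p(t) = p0 + (pf-p0)*s
= 2.9 + (6.5 - 2.9) * 0.5
= 4.7


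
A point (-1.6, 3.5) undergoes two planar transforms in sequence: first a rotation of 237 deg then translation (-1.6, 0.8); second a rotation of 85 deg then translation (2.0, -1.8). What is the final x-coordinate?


After transform 1:
x1 = cos(237)*-1.6 - sin(237)*3.5 + -1.6 = 2.2068
y1 = sin(237)*-1.6 + cos(237)*3.5 + 0.8 = 0.2356
After transform 2:
x2 = cos(85)*2.2068 - sin(85)*0.2356 + 2.0
= 1.9576


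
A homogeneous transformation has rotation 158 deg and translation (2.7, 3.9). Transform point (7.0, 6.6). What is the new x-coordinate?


x' = cos(theta)*px - sin(theta)*py + tx
= -0.9272*7.0 - 0.3746*6.6 + 2.7
= -6.2627


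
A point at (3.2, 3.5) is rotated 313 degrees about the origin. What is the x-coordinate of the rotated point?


x' = x*cos(theta) - y*sin(theta)
cos(313 deg) = 0.682, sin(313 deg) = -0.7314
x' = 3.2 * 0.682 - 3.5 * -0.7314
= 2.1824 - -2.5597
= 4.7421


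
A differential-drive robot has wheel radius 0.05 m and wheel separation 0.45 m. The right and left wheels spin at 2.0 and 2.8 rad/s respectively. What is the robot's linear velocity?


vR = r*wR = 0.05*2.0 = 0.1 m/s
vL = r*wL = 0.05*2.8 = 0.14 m/s
v = (vR+vL)/2 = 0.12 m/s
omega = (vR-vL)/L = -0.0889 rad/s
linear velocity = 0.12 m/s


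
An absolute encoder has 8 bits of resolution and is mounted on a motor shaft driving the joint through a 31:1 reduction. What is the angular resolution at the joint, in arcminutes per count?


counts = 2^8 = 256
effective counts at joint = 256 * 31 = 7936
resolution = 360*60 / 7936
= 2.7218 arcmin/count


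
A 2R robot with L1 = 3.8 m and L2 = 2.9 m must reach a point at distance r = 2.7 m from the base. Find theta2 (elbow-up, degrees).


cos(theta2) = (r^2 - L1^2 - L2^2) / (2*L1*L2)
cos(theta2) = (7.29 - 14.44 - 8.41) / 22.04
cos(theta2) = -0.705989
theta2 = 134.9095 degrees


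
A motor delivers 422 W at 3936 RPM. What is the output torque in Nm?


omega = 3936 * 2*pi/60 = 412.177 rad/s
tau = P / omega = 422 / 412.177
= 1.0238 Nm


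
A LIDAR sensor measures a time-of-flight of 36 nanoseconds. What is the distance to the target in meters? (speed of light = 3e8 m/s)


tof = 36 ns = 3.6e-08 s
dist = c * tof / 2
= 3e8 * 3.6e-08 / 2
= 5.4 m


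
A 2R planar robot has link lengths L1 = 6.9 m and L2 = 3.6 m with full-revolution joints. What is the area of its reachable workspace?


r_max = L1 + L2 = 10.5 m
r_min = |L1 - L2| = 3.3 m
Area = pi*(r_max^2 - r_min^2)
= pi*(110.25 - 10.89)
= pi * 99.36
= 312.1486 m^2


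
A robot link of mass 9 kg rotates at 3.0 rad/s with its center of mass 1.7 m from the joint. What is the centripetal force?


F = m * omega^2 * r
= 9 * 3.0^2 * 1.7
= 9 * 9.0 * 1.7
= 137.7 N


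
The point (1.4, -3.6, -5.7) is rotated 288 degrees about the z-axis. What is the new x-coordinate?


Rotation about z-axis: x' = x*cos(theta) - y*sin(theta)
= 1.4 * 0.309 - -3.6 * -0.9511
= -2.9912


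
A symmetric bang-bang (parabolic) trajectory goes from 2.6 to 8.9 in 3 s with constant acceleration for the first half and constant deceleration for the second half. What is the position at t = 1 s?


Symmetric rest-to-rest: each phase covers (pf-p0)/2 in time T/2. 0.5*a*(T/2)^2 = (pf-p0)/2 => a = 4*(pf-p0)/T^2
a = 4*(8.9-2.6)/3^2 = 2.8
t = 1 is in the acceleration phase (t <= T/2).
p = p0 + 0.5*a*t^2 = 2.6 + 0.5*2.8*1^2
= 4.0


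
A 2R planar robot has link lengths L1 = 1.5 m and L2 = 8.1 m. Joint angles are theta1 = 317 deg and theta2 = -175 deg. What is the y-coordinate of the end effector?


Convert angles to radians: theta1 = 5.5327, theta2 = -3.0543
y = L1*sin(theta1) + L2*sin(theta1+theta2)
y = -1.023 + 4.9869
y = 3.9639


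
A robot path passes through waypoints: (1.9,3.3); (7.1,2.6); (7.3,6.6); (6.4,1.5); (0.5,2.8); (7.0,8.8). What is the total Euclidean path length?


Segment lengths:
  seg1 = sqrt((5.2)^2 + (-0.7)^2) = 5.2469
  seg2 = sqrt((0.2)^2 + (4.0)^2) = 4.005
  seg3 = sqrt((-0.9)^2 + (-5.1)^2) = 5.1788
  seg4 = sqrt((-5.9)^2 + (1.3)^2) = 6.0415
  seg5 = sqrt((6.5)^2 + (6.0)^2) = 8.8459
Total = 29.3181


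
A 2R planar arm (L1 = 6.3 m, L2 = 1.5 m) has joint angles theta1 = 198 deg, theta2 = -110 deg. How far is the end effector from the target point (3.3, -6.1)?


End effector via forward kinematics:
x = L1*cos(t1) + L2*cos(t1+t2) = -5.9393
y = L1*sin(t1) + L2*sin(t1+t2) = -0.4477
Distance to target:
d = sqrt((3.3 - -5.9393)^2 + (-6.1 - -0.4477)^2)
= sqrt(85.3648 + 31.9483)
= 10.8311 m


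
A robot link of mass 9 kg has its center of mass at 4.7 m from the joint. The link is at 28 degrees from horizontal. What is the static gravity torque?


tau = m*g*L*cos(angle)
= 9 * 9.81 * 4.7 * cos(28 deg)
= 9 * 9.81 * 4.7 * 0.8829
= 366.3906 Nm


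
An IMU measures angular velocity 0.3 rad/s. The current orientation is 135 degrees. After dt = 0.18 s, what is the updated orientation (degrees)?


delta_theta = w * dt = 0.3 * 0.18 = 0.054 rad
= 3.094 deg
theta_new = 135 + 3.094 = 138.094 deg


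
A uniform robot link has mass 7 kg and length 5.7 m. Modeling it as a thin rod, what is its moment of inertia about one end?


I = (1/3) * m * L^2
= (1/3) * 7 * 5.7^2
= 0.333333 * 7 * 32.49
= 75.81 kg*m^2


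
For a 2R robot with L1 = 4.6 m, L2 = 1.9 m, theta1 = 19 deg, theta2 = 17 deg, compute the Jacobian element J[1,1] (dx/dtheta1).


J[1,1] = -L1*sin(t1) - L2*sin(t1+t2)
= -4.6*sin(19) - 1.9*sin(36)
= -2.6144


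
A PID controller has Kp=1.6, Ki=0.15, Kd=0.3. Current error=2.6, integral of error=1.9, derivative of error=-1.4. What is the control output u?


u = Kp*e + Ki*int(e) + Kd*de/dt
= 1.6*2.6 + 0.15*1.9 + 0.3*(-1.4)
= 4.16 + 0.285 + -0.42
= 4.025


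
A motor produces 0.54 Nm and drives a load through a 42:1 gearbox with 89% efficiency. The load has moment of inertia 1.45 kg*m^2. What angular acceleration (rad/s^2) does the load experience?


tau_out = tau_motor * N * eta
= 0.54 * 42 * 0.89 = 20.1852 Nm
alpha = tau_out / I = 20.1852 / 1.45
= 13.9208 rad/s^2


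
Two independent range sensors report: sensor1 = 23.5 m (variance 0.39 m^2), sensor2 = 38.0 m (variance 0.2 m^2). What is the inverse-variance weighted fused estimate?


w1 = (1/var1) / (1/var1 + 1/var2)
   = 2.5641 / (2.5641 + 5.0) = 0.339
w2 = 1 - w1 = 0.661
fused = w1*s1 + w2*s2 = 7.9661 + 25.1186
= 33.0847 m


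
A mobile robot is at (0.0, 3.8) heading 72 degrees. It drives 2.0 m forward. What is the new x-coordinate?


x_new = x0 + d*cos(theta)
= 0.0 + 2.0*cos(72)
= 0.0 + 0.618
= 0.618


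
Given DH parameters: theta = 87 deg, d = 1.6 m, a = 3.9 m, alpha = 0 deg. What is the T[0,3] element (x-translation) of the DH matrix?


T[0,3] = a * cos(theta)
= 3.9 * cos(87 deg)
= 3.9 * 0.0523
= 0.2041


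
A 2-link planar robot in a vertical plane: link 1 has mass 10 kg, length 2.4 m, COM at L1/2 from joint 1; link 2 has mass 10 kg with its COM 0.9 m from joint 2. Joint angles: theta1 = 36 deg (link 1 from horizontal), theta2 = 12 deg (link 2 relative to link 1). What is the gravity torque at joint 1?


Horizontal distance from joint 1 to link-1 COM:
  x_c1 = (L1/2)*cos(t1) = 1.2 * 0.809 = 0.9708 m
Horizontal distance from joint 1 to link-2 COM:
  x_c2 = L1*cos(t1) + Lc2*cos(t1+t2)
       = 2.4*0.809 + 0.9*0.6691 = 2.5439 m
tau1 = m1*g*x_c1 + m2*g*x_c2
     = 10*9.81*0.9708 + 10*9.81*2.5439
     = 95.2375 + 249.5525
     = 344.79 Nm


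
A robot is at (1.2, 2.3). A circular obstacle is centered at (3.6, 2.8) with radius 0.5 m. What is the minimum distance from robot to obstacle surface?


center_dist = sqrt((1.2-3.6)^2 + (2.3-2.8)^2)
= sqrt(5.76 + 0.25)
= 2.4515
min_dist = center_dist - radius = 2.4515 - 0.5 = 1.9515 m


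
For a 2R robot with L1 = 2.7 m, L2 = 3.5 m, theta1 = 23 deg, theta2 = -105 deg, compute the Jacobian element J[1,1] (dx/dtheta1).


J[1,1] = -L1*sin(t1) - L2*sin(t1+t2)
= -2.7*sin(23) - 3.5*sin(-82)
= 2.411


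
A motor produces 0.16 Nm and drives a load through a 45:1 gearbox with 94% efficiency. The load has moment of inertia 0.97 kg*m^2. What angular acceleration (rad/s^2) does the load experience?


tau_out = tau_motor * N * eta
= 0.16 * 45 * 0.94 = 6.768 Nm
alpha = tau_out / I = 6.768 / 0.97
= 6.9773 rad/s^2


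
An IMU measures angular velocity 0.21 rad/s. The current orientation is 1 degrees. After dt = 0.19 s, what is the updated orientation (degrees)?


delta_theta = w * dt = 0.21 * 0.19 = 0.0399 rad
= 2.2861 deg
theta_new = 1 + 2.2861 = 3.2861 deg


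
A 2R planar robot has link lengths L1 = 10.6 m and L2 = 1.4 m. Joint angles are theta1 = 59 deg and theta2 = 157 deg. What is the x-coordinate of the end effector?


Convert angles to radians: theta1 = 1.0297, theta2 = 2.7402
x = L1*cos(theta1) + L2*cos(theta1+theta2)
x = 5.4594 + -1.1326
x = 4.3268


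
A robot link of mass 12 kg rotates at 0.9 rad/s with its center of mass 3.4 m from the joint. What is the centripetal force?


F = m * omega^2 * r
= 12 * 0.9^2 * 3.4
= 12 * 0.81 * 3.4
= 33.048 N


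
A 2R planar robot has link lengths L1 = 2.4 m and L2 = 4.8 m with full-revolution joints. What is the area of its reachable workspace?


r_max = L1 + L2 = 7.2 m
r_min = |L1 - L2| = 2.4 m
Area = pi*(r_max^2 - r_min^2)
= pi*(51.84 - 5.76)
= pi * 46.08
= 144.7646 m^2


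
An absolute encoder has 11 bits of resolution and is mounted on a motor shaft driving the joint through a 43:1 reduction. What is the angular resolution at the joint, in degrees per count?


counts = 2^11 = 2048
effective counts at joint = 2048 * 43 = 88064
resolution = 360 / 88064
= 0.0041 deg/count


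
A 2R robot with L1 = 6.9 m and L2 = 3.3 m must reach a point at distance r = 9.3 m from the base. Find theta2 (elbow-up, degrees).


cos(theta2) = (r^2 - L1^2 - L2^2) / (2*L1*L2)
cos(theta2) = (86.49 - 47.61 - 10.89) / 45.54
cos(theta2) = 0.614625
theta2 = 52.0754 degrees


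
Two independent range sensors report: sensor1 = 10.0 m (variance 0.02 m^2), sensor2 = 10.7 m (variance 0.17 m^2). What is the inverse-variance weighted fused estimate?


w1 = (1/var1) / (1/var1 + 1/var2)
   = 50.0 / (50.0 + 5.8824) = 0.8947
w2 = 1 - w1 = 0.1053
fused = w1*s1 + w2*s2 = 8.9474 + 1.1263
= 10.0737 m


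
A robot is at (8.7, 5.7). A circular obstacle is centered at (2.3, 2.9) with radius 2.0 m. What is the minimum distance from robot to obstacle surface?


center_dist = sqrt((8.7-2.3)^2 + (5.7-2.9)^2)
= sqrt(40.96 + 7.84)
= 6.9857
min_dist = center_dist - radius = 6.9857 - 2.0 = 4.9857 m


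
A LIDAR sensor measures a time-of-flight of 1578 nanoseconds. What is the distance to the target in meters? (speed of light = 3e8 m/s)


tof = 1578 ns = 1.578e-06 s
dist = c * tof / 2
= 3e8 * 1.578e-06 / 2
= 236.7 m


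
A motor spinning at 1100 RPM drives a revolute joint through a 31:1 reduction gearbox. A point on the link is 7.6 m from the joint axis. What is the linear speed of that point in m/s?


omega_motor = 1100 * 2*pi/60 = 115.1917 rad/s
omega_joint = omega_motor / 31 = 3.7159 rad/s
v = omega_joint * r = 3.7159 * 7.6
= 28.2406 m/s


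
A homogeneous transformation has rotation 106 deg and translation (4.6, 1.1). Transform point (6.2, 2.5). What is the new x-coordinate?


x' = cos(theta)*px - sin(theta)*py + tx
= -0.2756*6.2 - 0.9613*2.5 + 4.6
= 0.4879


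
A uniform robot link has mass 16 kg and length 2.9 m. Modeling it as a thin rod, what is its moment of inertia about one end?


I = (1/3) * m * L^2
= (1/3) * 16 * 2.9^2
= 0.333333 * 16 * 8.41
= 44.8533 kg*m^2


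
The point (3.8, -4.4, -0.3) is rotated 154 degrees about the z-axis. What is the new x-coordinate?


Rotation about z-axis: x' = x*cos(theta) - y*sin(theta)
= 3.8 * -0.8988 - -4.4 * 0.4384
= -1.4866


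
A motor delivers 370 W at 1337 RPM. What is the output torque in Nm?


omega = 1337 * 2*pi/60 = 140.0103 rad/s
tau = P / omega = 370 / 140.0103
= 2.6427 Nm


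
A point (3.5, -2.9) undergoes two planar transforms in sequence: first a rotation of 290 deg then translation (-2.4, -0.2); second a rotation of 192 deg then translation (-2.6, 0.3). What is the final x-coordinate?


After transform 1:
x1 = cos(290)*3.5 - sin(290)*-2.9 + -2.4 = -3.928
y1 = sin(290)*3.5 + cos(290)*-2.9 + -0.2 = -4.4808
After transform 2:
x2 = cos(192)*-3.928 - sin(192)*-4.4808 + -2.6
= 0.3106


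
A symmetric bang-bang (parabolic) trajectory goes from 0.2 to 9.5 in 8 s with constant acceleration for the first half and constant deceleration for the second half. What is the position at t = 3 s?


Symmetric rest-to-rest: each phase covers (pf-p0)/2 in time T/2. 0.5*a*(T/2)^2 = (pf-p0)/2 => a = 4*(pf-p0)/T^2
a = 4*(9.5-0.2)/8^2 = 0.5813
t = 3 is in the acceleration phase (t <= T/2).
p = p0 + 0.5*a*t^2 = 0.2 + 0.5*0.5813*3^2
= 2.8156


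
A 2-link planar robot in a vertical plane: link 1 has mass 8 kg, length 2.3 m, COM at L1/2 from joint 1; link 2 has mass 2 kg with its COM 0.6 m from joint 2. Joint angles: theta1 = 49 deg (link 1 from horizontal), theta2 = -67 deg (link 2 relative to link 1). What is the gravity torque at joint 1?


Horizontal distance from joint 1 to link-1 COM:
  x_c1 = (L1/2)*cos(t1) = 1.15 * 0.6561 = 0.7545 m
Horizontal distance from joint 1 to link-2 COM:
  x_c2 = L1*cos(t1) + Lc2*cos(t1+t2)
       = 2.3*0.6561 + 0.6*0.9511 = 2.0796 m
tau1 = m1*g*x_c1 + m2*g*x_c2
     = 8*9.81*0.7545 + 2*9.81*2.0796
     = 59.2106 + 40.8012
     = 100.0118 Nm


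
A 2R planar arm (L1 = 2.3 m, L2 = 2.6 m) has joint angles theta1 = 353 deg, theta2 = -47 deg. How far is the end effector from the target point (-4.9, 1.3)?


End effector via forward kinematics:
x = L1*cos(t1) + L2*cos(t1+t2) = 3.8111
y = L1*sin(t1) + L2*sin(t1+t2) = -2.3837
Distance to target:
d = sqrt((-4.9 - 3.8111)^2 + (1.3 - -2.3837)^2)
= sqrt(75.8832 + 13.57)
= 9.458 m


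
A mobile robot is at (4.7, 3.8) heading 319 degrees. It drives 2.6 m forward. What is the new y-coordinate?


y_new = y0 + d*sin(theta)
= 3.8 + 2.6*sin(319)
= 3.8 + -1.7058
= 2.0942


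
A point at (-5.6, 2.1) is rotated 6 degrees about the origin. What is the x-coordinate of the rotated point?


x' = x*cos(theta) - y*sin(theta)
cos(6 deg) = 0.9945, sin(6 deg) = 0.1045
x' = -5.6 * 0.9945 - 2.1 * 0.1045
= -5.5693 - 0.2195
= -5.7888


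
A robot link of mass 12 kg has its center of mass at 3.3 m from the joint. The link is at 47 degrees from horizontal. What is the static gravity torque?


tau = m*g*L*cos(angle)
= 12 * 9.81 * 3.3 * cos(47 deg)
= 12 * 9.81 * 3.3 * 0.682
= 264.94 Nm


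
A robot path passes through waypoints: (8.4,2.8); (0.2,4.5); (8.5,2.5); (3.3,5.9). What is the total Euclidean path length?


Segment lengths:
  seg1 = sqrt((-8.2)^2 + (1.7)^2) = 8.3744
  seg2 = sqrt((8.3)^2 + (-2.0)^2) = 8.5376
  seg3 = sqrt((-5.2)^2 + (3.4)^2) = 6.2129
Total = 23.1248


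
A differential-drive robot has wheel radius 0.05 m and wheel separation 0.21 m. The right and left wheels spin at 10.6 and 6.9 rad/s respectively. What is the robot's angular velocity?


vR = r*wR = 0.05*10.6 = 0.53 m/s
vL = r*wL = 0.05*6.9 = 0.345 m/s
v = (vR+vL)/2 = 0.4375 m/s
omega = (vR-vL)/L = 0.881 rad/s
angular velocity = 0.881 rad/s


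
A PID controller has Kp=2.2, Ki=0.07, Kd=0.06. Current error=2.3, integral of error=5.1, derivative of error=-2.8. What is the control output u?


u = Kp*e + Ki*int(e) + Kd*de/dt
= 2.2*2.3 + 0.07*5.1 + 0.06*(-2.8)
= 5.06 + 0.357 + -0.168
= 5.249


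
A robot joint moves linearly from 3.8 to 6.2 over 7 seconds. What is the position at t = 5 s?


s = t/T = 5/7 = 0.7143
p(t) = p0 + (pf-p0)*s
= 3.8 + (6.2 - 3.8) * 0.7143
= 5.5143


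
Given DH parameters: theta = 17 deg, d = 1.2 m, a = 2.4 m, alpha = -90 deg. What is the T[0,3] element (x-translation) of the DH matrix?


T[0,3] = a * cos(theta)
= 2.4 * cos(17 deg)
= 2.4 * 0.9563
= 2.2951


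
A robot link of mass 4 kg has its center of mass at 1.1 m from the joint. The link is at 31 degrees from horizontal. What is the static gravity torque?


tau = m*g*L*cos(angle)
= 4 * 9.81 * 1.1 * cos(31 deg)
= 4 * 9.81 * 1.1 * 0.8572
= 36.9988 Nm


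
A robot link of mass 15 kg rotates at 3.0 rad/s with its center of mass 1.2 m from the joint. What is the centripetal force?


F = m * omega^2 * r
= 15 * 3.0^2 * 1.2
= 15 * 9.0 * 1.2
= 162.0 N


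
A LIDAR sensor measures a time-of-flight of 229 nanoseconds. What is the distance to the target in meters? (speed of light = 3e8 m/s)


tof = 229 ns = 2.29e-07 s
dist = c * tof / 2
= 3e8 * 2.29e-07 / 2
= 34.35 m


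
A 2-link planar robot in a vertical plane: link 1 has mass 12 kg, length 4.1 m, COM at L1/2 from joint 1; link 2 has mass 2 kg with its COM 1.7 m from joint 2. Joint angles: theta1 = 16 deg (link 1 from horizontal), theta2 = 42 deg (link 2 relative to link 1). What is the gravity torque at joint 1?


Horizontal distance from joint 1 to link-1 COM:
  x_c1 = (L1/2)*cos(t1) = 2.05 * 0.9613 = 1.9706 m
Horizontal distance from joint 1 to link-2 COM:
  x_c2 = L1*cos(t1) + Lc2*cos(t1+t2)
       = 4.1*0.9613 + 1.7*0.5299 = 4.842 m
tau1 = m1*g*x_c1 + m2*g*x_c2
     = 12*9.81*1.9706 + 2*9.81*4.842
     = 231.9774 + 95.0007
     = 326.9782 Nm


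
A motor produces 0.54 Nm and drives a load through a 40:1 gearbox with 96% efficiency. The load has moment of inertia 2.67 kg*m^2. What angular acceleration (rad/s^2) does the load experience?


tau_out = tau_motor * N * eta
= 0.54 * 40 * 0.96 = 20.736 Nm
alpha = tau_out / I = 20.736 / 2.67
= 7.7663 rad/s^2


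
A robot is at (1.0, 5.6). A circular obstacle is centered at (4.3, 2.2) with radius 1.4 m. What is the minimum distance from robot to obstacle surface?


center_dist = sqrt((1.0-4.3)^2 + (5.6-2.2)^2)
= sqrt(10.89 + 11.56)
= 4.7381
min_dist = center_dist - radius = 4.7381 - 1.4 = 3.3381 m


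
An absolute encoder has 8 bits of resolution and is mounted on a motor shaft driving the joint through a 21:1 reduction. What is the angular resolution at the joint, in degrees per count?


counts = 2^8 = 256
effective counts at joint = 256 * 21 = 5376
resolution = 360 / 5376
= 0.067 deg/count


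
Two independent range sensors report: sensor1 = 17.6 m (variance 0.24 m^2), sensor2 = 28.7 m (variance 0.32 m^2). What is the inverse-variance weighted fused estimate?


w1 = (1/var1) / (1/var1 + 1/var2)
   = 4.1667 / (4.1667 + 3.125) = 0.5714
w2 = 1 - w1 = 0.4286
fused = w1*s1 + w2*s2 = 10.0571 + 12.3
= 22.3571 m


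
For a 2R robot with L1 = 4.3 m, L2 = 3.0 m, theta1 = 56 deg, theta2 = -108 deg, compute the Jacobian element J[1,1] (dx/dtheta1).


J[1,1] = -L1*sin(t1) - L2*sin(t1+t2)
= -4.3*sin(56) - 3.0*sin(-52)
= -1.2008


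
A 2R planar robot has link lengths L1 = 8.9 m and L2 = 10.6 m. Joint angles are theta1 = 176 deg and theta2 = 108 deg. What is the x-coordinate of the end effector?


Convert angles to radians: theta1 = 3.0718, theta2 = 1.885
x = L1*cos(theta1) + L2*cos(theta1+theta2)
x = -8.8783 + 2.5644
x = -6.3139


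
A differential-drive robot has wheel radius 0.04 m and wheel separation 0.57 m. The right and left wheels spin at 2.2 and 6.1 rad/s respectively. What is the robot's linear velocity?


vR = r*wR = 0.04*2.2 = 0.088 m/s
vL = r*wL = 0.04*6.1 = 0.244 m/s
v = (vR+vL)/2 = 0.166 m/s
omega = (vR-vL)/L = -0.2737 rad/s
linear velocity = 0.166 m/s


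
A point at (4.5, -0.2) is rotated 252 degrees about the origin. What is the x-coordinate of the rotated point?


x' = x*cos(theta) - y*sin(theta)
cos(252 deg) = -0.309, sin(252 deg) = -0.9511
x' = 4.5 * -0.309 - -0.2 * -0.9511
= -1.3906 - 0.1902
= -1.5808


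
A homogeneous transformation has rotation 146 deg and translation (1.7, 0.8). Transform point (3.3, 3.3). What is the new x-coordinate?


x' = cos(theta)*px - sin(theta)*py + tx
= -0.829*3.3 - 0.5592*3.3 + 1.7
= -2.8812


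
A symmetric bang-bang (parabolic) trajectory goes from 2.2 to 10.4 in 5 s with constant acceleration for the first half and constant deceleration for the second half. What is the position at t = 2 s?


Symmetric rest-to-rest: each phase covers (pf-p0)/2 in time T/2. 0.5*a*(T/2)^2 = (pf-p0)/2 => a = 4*(pf-p0)/T^2
a = 4*(10.4-2.2)/5^2 = 1.312
t = 2 is in the acceleration phase (t <= T/2).
p = p0 + 0.5*a*t^2 = 2.2 + 0.5*1.312*2^2
= 4.824


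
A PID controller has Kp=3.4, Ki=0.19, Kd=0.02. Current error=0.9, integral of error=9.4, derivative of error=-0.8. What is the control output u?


u = Kp*e + Ki*int(e) + Kd*de/dt
= 3.4*0.9 + 0.19*9.4 + 0.02*(-0.8)
= 3.06 + 1.786 + -0.016
= 4.83


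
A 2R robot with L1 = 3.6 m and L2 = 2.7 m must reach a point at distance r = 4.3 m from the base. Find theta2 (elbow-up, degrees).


cos(theta2) = (r^2 - L1^2 - L2^2) / (2*L1*L2)
cos(theta2) = (18.49 - 12.96 - 7.29) / 19.44
cos(theta2) = -0.090535
theta2 = 95.1944 degrees


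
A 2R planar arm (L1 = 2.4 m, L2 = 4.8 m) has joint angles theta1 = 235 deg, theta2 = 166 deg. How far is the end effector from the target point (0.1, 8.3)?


End effector via forward kinematics:
x = L1*cos(t1) + L2*cos(t1+t2) = 2.246
y = L1*sin(t1) + L2*sin(t1+t2) = 1.1831
Distance to target:
d = sqrt((0.1 - 2.246)^2 + (8.3 - 1.1831)^2)
= sqrt(4.6054 + 50.65)
= 7.4334 m


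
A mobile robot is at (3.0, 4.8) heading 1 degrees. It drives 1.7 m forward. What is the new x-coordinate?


x_new = x0 + d*cos(theta)
= 3.0 + 1.7*cos(1)
= 3.0 + 1.6997
= 4.6997


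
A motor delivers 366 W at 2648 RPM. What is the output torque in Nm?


omega = 2648 * 2*pi/60 = 277.2979 rad/s
tau = P / omega = 366 / 277.2979
= 1.3199 Nm


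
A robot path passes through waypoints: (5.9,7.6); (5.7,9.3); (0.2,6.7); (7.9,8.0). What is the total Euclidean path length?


Segment lengths:
  seg1 = sqrt((-0.2)^2 + (1.7)^2) = 1.7117
  seg2 = sqrt((-5.5)^2 + (-2.6)^2) = 6.0836
  seg3 = sqrt((7.7)^2 + (1.3)^2) = 7.809
Total = 15.6043


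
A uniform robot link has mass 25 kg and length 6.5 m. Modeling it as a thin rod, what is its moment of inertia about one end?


I = (1/3) * m * L^2
= (1/3) * 25 * 6.5^2
= 0.333333 * 25 * 42.25
= 352.0833 kg*m^2


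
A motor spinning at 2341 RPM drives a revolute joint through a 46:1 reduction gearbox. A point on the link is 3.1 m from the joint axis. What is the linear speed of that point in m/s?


omega_motor = 2341 * 2*pi/60 = 245.1489 rad/s
omega_joint = omega_motor / 46 = 5.3293 rad/s
v = omega_joint * r = 5.3293 * 3.1
= 16.5209 m/s


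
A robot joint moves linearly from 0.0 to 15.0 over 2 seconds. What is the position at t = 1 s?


s = t/T = 1/2 = 0.5
p(t) = p0 + (pf-p0)*s
= 0.0 + (15.0 - 0.0) * 0.5
= 7.5


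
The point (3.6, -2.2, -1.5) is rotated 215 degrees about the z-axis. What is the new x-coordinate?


Rotation about z-axis: x' = x*cos(theta) - y*sin(theta)
= 3.6 * -0.8192 - -2.2 * -0.5736
= -4.2108


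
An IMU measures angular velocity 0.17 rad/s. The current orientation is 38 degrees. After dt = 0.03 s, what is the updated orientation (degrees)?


delta_theta = w * dt = 0.17 * 0.03 = 0.0051 rad
= 0.2922 deg
theta_new = 38 + 0.2922 = 38.2922 deg


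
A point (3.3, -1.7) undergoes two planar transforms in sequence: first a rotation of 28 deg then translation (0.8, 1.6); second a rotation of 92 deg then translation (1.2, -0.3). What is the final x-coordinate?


After transform 1:
x1 = cos(28)*3.3 - sin(28)*-1.7 + 0.8 = 4.5118
y1 = sin(28)*3.3 + cos(28)*-1.7 + 1.6 = 1.6482
After transform 2:
x2 = cos(92)*4.5118 - sin(92)*1.6482 + 1.2
= -0.6047


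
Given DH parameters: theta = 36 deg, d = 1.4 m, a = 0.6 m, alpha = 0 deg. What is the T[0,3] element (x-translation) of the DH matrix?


T[0,3] = a * cos(theta)
= 0.6 * cos(36 deg)
= 0.6 * 0.809
= 0.4854


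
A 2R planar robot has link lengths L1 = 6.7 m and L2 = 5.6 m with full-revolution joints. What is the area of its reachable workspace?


r_max = L1 + L2 = 12.3 m
r_min = |L1 - L2| = 1.1 m
Area = pi*(r_max^2 - r_min^2)
= pi*(151.29 - 1.21)
= pi * 150.08
= 471.4902 m^2
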